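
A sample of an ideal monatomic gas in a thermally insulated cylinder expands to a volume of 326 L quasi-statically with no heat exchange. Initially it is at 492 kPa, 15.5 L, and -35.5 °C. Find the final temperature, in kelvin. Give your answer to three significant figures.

T₂ ≈ 31.2 K

For a reversible adiabat TV^(γ−1) is constant, so T₂ = T₁ (V₁/V₂)^(γ−1).
γ = 5/3 for a monatomic ideal gas.
T₁ = -35.5 °C = 237.6 K.
T₂ = 237.6 × (15.5/326)^(2/3) = 31.19 K.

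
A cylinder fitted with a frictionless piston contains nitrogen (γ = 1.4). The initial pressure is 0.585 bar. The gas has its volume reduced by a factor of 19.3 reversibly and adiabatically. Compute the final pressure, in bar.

P₂ ≈ 36.9 bar

Since PV^γ is constant along a reversible adiabat, P₂ = P₁ (V₁/V₂)^γ.
P₂ = 0.585 × 19.3^(1.4) = 36.89 bar.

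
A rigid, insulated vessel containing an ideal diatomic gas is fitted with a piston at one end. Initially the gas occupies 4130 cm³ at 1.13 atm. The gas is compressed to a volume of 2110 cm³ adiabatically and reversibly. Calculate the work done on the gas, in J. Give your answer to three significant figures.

W ≈ 364 J

γ = 7/5 for a diatomic ideal gas.
P₂ = P₁(V₁/V₂)^γ = 1.13×(4130/2110)^(7/5) = 2.893 atm.
For a reversible adiabat, W_by_gas = (P₁V₁ − P₂V₂)/(γ−1).
W_by = (114500×0.00413 − 293200×0.00211) / (2/5) = -364.3 J.
W_on_gas = −W_by = 364.3 J.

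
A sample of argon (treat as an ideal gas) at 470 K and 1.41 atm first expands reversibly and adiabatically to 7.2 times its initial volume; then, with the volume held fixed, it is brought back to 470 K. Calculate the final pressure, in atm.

P₃ ≈ 0.196 atm

For a monatomic ideal gas γ = 5/3.
Adiabatic step (PV^γ = const): P₂ = 1.41×(1/7.2)^(5/3) = 0.05252 atm; T₂ = 470×(1/7.2)^(2/3) = 126.1 K.
Isochoric: P₃ = P₂(T₃/T₂) = 0.05252 × (470/126.1) = 0.1958 atm.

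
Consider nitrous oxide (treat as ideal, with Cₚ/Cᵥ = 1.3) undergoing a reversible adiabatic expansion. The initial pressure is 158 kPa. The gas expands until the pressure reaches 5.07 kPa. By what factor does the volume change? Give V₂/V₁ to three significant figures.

V₂/V₁ ≈ 14.1

From PV^γ = const, V₂/V₁ = (P₁/P₂)^(1/γ).
V₂/V₁ = (158/5.07)^(0.769) = 14.09.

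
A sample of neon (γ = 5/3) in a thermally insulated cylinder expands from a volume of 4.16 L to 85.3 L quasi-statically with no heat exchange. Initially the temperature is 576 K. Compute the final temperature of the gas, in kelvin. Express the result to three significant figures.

Adiabatic: T₁V₁^(γ−1) = T₂V₂^(γ−1) ⇒ T₂ = T₁ (V₁/V₂)^(γ−1).
T₂ = 576 × (4.16/85.3)^(2/3) = 76.89 K.

T₂ ≈ 76.9 K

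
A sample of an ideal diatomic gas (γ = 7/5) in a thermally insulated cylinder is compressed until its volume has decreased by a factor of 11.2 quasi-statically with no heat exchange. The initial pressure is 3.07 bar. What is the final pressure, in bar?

Adiabatic: P₁V₁^γ = P₂V₂^γ ⇒ P₂ = P₁ (V₁/V₂)^γ.
P₂ = 3.07 × 11.2^(7/5) = 90.37 bar.

P₂ ≈ 90.4 bar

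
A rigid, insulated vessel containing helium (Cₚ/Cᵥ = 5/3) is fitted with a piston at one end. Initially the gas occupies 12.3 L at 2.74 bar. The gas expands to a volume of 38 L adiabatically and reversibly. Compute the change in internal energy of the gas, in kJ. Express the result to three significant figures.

P₂ = P₁(V₁/V₂)^γ = 2.74×(12.3/38)^(5/3) = 0.4181 bar.
For a reversible adiabat, W_by_gas = (P₁V₁ − P₂V₂)/(γ−1).
W_by = (274000×0.0123 − 41810×0.038) / (2/3) = 2672 J.
Q = 0 ⇒ ΔU = −W_by = -2672 J.

ΔU ≈ -2.67 kJ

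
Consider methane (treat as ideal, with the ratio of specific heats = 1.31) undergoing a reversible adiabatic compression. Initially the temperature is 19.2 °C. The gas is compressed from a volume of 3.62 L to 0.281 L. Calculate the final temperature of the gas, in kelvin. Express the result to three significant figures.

T₂ ≈ 646 K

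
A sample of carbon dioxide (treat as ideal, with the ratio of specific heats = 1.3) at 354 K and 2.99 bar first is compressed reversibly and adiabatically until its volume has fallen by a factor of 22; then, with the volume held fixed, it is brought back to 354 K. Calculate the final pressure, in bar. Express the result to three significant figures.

Adiabatic step (PV^γ = const): P₂ = 2.99×22^(1.3) = 166.3 bar; T₂ = 354×22^(0.3) = 894.8 K.
Isochoric: P₃ = P₂(T₃/T₂) = 166.3 × (354/894.8) = 65.78 bar.

P₃ ≈ 65.8 bar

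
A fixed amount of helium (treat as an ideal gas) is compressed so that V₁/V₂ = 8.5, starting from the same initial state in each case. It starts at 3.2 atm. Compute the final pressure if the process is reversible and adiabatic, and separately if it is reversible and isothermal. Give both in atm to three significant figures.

adiabatic: 113 atm; isothermal: 27.2 atm

For a monatomic ideal gas γ = 5/3.
Isothermal: P₂ = P₁(V₁/V₂) = 3.2×8.5 = 27.2 atm.
Adiabatic: P₂ = P₁(V₁/V₂)^γ = 3.2×8.5^(5/3) = 113.3 atm.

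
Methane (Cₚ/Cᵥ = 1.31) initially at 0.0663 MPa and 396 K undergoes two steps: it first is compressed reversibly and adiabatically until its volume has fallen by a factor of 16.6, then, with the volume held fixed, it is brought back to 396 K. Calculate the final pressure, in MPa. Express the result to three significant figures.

Adiabatic step (PV^γ = const): P₂ = 0.0663×16.6^(1.31) = 2.629 MPa; T₂ = 396×16.6^(0.31) = 946.1 K.
Isochoric: P₃ = P₂(T₃/T₂) = 2.629 × (396/946.1) = 1.101 MPa.

P₃ ≈ 1.10 MPa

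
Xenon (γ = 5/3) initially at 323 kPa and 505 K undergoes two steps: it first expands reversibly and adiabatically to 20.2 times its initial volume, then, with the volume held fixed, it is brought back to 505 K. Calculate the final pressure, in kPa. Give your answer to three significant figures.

Adiabatic step (PV^γ = const): P₂ = 323×(1/20.2)^(5/3) = 2.156 kPa; T₂ = 505×(1/20.2)^(2/3) = 68.09 K.
Isochoric: P₃ = P₂(T₃/T₂) = 2.156 × (505/68.09) = 15.99 kPa.

P₃ ≈ 16.0 kPa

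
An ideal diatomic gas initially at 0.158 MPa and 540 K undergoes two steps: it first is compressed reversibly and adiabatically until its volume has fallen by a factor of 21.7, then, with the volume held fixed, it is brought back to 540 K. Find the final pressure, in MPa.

For a diatomic ideal gas γ = 7/5.
Adiabatic step (PV^γ = const): P₂ = 0.158×21.7^(7/5) = 11.74 MPa; T₂ = 540×21.7^(2/5) = 1849 K.
Isochoric: P₃ = P₂(T₃/T₂) = 11.74 × (540/1849) = 3.429 MPa.

P₃ ≈ 3.43 MPa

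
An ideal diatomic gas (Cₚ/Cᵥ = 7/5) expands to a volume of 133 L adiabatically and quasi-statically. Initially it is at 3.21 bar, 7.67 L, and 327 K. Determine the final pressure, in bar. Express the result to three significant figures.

Since PV^γ is constant along a reversible adiabat, P₂ = P₁ (V₁/V₂)^γ.
P₂ = 3.21 × (7.67/133)^(7/5) = 0.05913 bar.

P₂ ≈ 0.0591 bar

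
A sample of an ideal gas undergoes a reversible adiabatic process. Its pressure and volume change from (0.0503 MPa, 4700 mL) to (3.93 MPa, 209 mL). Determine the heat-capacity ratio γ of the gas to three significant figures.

PV^γ = const ⇒ γ = ln(P₂/P₁) / ln(V₁/V₂).
γ = ln(3.93/0.0503) / ln(4700/209) = 1.4.

γ ≈ 1.40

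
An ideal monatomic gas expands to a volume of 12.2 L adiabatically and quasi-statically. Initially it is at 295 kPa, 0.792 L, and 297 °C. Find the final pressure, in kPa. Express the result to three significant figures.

P₂ ≈ 3.09 kPa

Adiabatic: P₁V₁^γ = P₂V₂^γ ⇒ P₂ = P₁ (V₁/V₂)^γ.
γ = 5/3 for a monatomic ideal gas.
P₂ = 295 × (0.792/12.2)^(5/3) = 3.093 kPa.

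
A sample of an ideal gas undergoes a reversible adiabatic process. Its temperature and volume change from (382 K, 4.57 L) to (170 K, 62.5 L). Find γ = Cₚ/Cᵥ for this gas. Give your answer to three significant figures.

TV^(γ−1) = const ⇒ γ − 1 = ln(T₂/T₁) / ln(V₁/V₂).
γ = 1 + ln(170/382) / ln(4.57/62.5) = 1.31.

γ ≈ 1.31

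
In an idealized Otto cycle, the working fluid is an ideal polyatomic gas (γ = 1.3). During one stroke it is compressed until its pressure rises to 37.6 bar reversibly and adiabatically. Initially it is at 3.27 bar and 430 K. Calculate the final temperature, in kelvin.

Adiabatic: T₂/T₁ = (P₂/P₁)^((γ−1)/γ).
T₂ = 430 × (37.6/3.27)^(0.231) = 755.5 K.

T₂ ≈ 755 K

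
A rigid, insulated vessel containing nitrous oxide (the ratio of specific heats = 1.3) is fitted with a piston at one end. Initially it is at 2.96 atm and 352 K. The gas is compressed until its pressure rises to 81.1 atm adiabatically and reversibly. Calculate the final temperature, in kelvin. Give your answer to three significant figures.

T₂ ≈ 756 K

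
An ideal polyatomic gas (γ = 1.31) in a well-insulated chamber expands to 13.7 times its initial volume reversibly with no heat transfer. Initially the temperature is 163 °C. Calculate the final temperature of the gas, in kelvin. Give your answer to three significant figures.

T₂ ≈ 194 K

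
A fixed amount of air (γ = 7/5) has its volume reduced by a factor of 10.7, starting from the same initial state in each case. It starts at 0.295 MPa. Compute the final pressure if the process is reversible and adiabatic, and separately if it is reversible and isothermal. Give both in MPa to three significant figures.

adiabatic: 8.15 MPa; isothermal: 3.16 MPa

Isothermal: P₂ = P₁(V₁/V₂) = 0.295×10.7 = 3.156 MPa.
Adiabatic: P₂ = P₁(V₁/V₂)^γ = 0.295×10.7^(7/5) = 8.146 MPa.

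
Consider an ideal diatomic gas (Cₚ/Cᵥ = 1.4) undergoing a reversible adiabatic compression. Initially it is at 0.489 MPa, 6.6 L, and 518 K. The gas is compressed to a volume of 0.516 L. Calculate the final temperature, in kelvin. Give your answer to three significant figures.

T₂ ≈ 1440 K

For a reversible adiabat TV^(γ−1) is constant, so T₂ = T₁ (V₁/V₂)^(γ−1).
T₂ = 518 × (6.6/0.516)^(0.4) = 1436 K.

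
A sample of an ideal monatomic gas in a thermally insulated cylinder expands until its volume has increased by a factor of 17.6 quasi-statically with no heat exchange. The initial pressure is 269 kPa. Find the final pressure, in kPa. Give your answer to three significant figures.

P₂ ≈ 2.26 kPa

Since PV^γ is constant along a reversible adiabat, P₂ = P₁ (V₁/V₂)^γ.
For a monatomic ideal gas γ = 5/3.
P₂ = 269 × (1/17.6)^(5/3) = 2.259 kPa.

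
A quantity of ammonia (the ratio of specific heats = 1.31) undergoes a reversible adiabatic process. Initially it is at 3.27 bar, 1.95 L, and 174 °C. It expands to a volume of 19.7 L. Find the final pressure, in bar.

Since PV^γ is constant along a reversible adiabat, P₂ = P₁ (V₁/V₂)^γ.
P₂ = 3.27 × (1.95/19.7)^(1.31) = 0.158 bar.

P₂ ≈ 0.158 bar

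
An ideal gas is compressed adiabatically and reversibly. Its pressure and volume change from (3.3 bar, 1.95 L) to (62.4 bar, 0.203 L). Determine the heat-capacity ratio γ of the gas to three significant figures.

γ ≈ 1.30

PV^γ = const ⇒ γ = ln(P₂/P₁) / ln(V₁/V₂).
γ = ln(62.4/3.3) / ln(1.95/0.203) = 1.299.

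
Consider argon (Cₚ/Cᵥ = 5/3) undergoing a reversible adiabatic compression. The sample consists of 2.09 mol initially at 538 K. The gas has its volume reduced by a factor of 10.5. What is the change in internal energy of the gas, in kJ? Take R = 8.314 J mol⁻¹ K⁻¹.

ΔU ≈ 53.2 kJ

For a reversible adiabat TV^(γ−1) is constant, so T₂ = T₁ (V₁/V₂)^(γ−1).
T₂ = 538 × 10.5^(2/3) = 2580 K.
Q = 0, so ΔU = W_on_gas = nCᵥΔT with Cᵥ = R/(γ−1) = 12.47 J/(mol·K).
ΔU = 2.09 × 12.47 × (2580 − 538) = 53220 J.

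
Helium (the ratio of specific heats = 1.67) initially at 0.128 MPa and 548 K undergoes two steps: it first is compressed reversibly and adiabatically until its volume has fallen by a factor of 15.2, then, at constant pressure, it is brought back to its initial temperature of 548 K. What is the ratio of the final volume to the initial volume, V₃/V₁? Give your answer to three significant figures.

V₃/V₁ ≈ 0.0106

Adiabatic step: V₂/V₁ = 0.06579; T₂ = T₁·15.2^(0.67) = 3393 K.
Isobaric step: V₃/V₂ = T₃/T₂ = 548/3393.
V₃/V₁ = (V₂/V₁)(V₃/V₂) = 0.06579 × (548/3393) = 0.01062.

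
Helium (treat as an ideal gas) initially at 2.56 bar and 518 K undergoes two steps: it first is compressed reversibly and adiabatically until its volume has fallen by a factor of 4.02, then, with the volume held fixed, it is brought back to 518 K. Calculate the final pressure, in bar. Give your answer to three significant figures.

P₃ ≈ 10.3 bar

For a monatomic ideal gas γ = 5/3.
Adiabatic step (PV^γ = const): P₂ = 2.56×4.02^(5/3) = 26.02 bar; T₂ = 518×4.02^(2/3) = 1310 K.
Isochoric: P₃ = P₂(T₃/T₂) = 26.02 × (518/1310) = 10.29 bar.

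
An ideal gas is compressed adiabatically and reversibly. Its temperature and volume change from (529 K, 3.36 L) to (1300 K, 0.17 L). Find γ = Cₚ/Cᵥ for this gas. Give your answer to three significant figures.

γ ≈ 1.30

TV^(γ−1) = const ⇒ γ − 1 = ln(T₂/T₁) / ln(V₁/V₂).
γ = 1 + ln(1300/529) / ln(3.36/0.17) = 1.301.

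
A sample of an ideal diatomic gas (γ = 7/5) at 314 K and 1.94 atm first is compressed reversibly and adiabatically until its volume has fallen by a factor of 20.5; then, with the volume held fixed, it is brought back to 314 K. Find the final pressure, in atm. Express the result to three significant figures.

Adiabatic step (PV^γ = const): P₂ = 1.94×20.5^(7/5) = 133.1 atm; T₂ = 314×20.5^(2/5) = 1051 K.
Isochoric: P₃ = P₂(T₃/T₂) = 133.1 × (314/1051) = 39.77 atm.

P₃ ≈ 39.8 atm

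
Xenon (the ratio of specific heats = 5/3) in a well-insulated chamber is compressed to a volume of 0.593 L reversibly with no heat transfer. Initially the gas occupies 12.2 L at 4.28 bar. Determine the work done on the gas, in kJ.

P₂ = P₁(V₁/V₂)^γ = 4.28×(12.2/0.593)^(5/3) = 661.1 bar.
For a reversible adiabat, W_by_gas = (P₁V₁ − P₂V₂)/(γ−1).
W_by = (428000×0.0122 − 6.611×10^7×0.000593) / (2/3) = -50970 J.
W_on_gas = −W_by = 50970 J.

W ≈ 51.0 kJ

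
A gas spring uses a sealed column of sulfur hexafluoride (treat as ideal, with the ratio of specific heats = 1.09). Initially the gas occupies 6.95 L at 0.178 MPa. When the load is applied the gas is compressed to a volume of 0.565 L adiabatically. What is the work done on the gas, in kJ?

P₂ = P₁(V₁/V₂)^γ = 0.178×(6.95/0.565)^(1.09) = 2.744 MPa.
For a reversible adiabat, W_by_gas = (P₁V₁ − P₂V₂)/(γ−1).
W_by = (178000×0.00695 − 2.744×10^6×0.000565) / (0.09) = -3483 J.
W_on_gas = −W_by = 3483 J.

W ≈ 3.48 kJ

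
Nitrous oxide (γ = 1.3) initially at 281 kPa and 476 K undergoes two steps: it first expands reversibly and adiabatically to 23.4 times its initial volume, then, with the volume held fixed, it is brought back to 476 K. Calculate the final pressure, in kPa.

P₃ ≈ 12.0 kPa

Adiabatic step (PV^γ = const): P₂ = 281×(1/23.4)^(1.3) = 4.664 kPa; T₂ = 476×(1/23.4)^(0.3) = 184.9 K.
Isochoric: P₃ = P₂(T₃/T₂) = 4.664 × (476/184.9) = 12.01 kPa.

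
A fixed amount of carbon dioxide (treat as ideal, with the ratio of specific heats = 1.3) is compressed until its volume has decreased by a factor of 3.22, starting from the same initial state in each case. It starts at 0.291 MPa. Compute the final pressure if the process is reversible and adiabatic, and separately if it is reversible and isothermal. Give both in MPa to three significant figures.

Isothermal: P₂ = P₁(V₁/V₂) = 0.291×3.22 = 0.937 MPa.
Adiabatic: P₂ = P₁(V₁/V₂)^γ = 0.291×3.22^(1.3) = 1.331 MPa.

adiabatic: 1.33 MPa; isothermal: 0.937 MPa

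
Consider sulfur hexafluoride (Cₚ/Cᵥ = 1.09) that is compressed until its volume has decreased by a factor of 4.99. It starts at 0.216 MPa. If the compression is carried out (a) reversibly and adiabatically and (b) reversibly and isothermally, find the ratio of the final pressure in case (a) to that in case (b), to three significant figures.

Isothermal: P_b = P₁(V₁/V₂) = 0.216×4.99.
Adiabatic: P_a = P₁(V₁/V₂)^γ = 0.216×4.99^(1.09).
P_a/P_b = (V₁/V₂)^(γ−1) = 4.99^(0.09) = 1.156.

P_adiabatic / P_isothermal ≈ 1.16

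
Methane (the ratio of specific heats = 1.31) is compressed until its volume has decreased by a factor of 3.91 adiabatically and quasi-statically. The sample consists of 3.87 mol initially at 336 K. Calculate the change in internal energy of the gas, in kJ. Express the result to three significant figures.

ΔU ≈ 18.3 kJ

For a reversible adiabat TV^(γ−1) is constant, so T₂ = T₁ (V₁/V₂)^(γ−1).
T₂ = 336 × 3.91^(0.31) = 512.8 K.
Q = 0, so ΔU = W_on_gas = nCᵥΔT with Cᵥ = R/(γ−1) = 26.82 J/(mol·K).
ΔU = 3.87 × 26.82 × (512.8 − 336) = 18350 J.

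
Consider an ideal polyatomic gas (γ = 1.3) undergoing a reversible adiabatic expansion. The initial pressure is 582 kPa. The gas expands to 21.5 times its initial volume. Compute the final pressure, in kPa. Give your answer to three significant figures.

P₂ ≈ 10.8 kPa

Adiabatic: P₁V₁^γ = P₂V₂^γ ⇒ P₂ = P₁ (V₁/V₂)^γ.
P₂ = 582 × (1/21.5)^(1.3) = 10.78 kPa.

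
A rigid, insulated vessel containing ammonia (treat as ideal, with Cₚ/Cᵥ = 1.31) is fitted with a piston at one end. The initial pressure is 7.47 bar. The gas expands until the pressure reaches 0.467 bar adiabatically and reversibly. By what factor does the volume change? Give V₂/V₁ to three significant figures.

V₂/V₁ ≈ 8.30

From PV^γ = const, V₂/V₁ = (P₁/P₂)^(1/γ).
V₂/V₁ = (7.47/0.467)^(0.763) = 8.3.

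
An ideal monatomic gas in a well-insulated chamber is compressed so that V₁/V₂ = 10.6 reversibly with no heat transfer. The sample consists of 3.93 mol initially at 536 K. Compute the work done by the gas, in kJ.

W ≈ -100 kJ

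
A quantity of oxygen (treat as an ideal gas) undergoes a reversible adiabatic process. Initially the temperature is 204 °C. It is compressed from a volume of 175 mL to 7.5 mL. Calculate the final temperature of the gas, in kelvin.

T₂ ≈ 1680 K

For a reversible adiabat TV^(γ−1) is constant, so T₂ = T₁ (V₁/V₂)^(γ−1).
For a diatomic ideal gas γ = 7/5, so γ−1 = 2/5.
T₁ = 204 °C = 477.1 K.
T₂ = 477.1 × (175/7.5)^(2/5) = 1682 K.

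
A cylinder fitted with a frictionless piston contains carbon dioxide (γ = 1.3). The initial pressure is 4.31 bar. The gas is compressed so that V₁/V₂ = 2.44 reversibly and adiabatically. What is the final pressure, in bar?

Since PV^γ is constant along a reversible adiabat, P₂ = P₁ (V₁/V₂)^γ.
P₂ = 4.31 × 2.44^(1.3) = 13.74 bar.

P₂ ≈ 13.7 bar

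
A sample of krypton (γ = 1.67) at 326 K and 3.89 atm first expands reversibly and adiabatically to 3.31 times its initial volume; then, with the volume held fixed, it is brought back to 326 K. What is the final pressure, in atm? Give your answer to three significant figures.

P₃ ≈ 1.18 atm

Adiabatic step (PV^γ = const): P₂ = 3.89×(1/3.31)^(1.67) = 0.527 atm; T₂ = 326×(1/3.31)^(0.67) = 146.2 K.
Isochoric: P₃ = P₂(T₃/T₂) = 0.527 × (326/146.2) = 1.175 atm.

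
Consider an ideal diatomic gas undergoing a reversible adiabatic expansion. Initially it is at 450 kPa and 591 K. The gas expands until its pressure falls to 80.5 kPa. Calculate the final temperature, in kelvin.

Adiabatic: T₂/T₁ = (P₂/P₁)^((γ−1)/γ).
For a diatomic ideal gas γ = 7/5, so (γ−1)/γ = 2/7.
T₂ = 591 × (80.5/450)^(2/7) = 361.4 K.

T₂ ≈ 361 K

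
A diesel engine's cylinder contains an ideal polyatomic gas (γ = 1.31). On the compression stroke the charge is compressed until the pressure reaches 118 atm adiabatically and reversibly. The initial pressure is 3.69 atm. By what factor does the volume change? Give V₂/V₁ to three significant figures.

V₂/V₁ ≈ 0.0710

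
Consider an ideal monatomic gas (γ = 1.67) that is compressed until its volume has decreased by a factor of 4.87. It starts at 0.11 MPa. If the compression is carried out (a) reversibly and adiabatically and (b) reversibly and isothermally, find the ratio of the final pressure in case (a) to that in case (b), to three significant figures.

P_adiabatic / P_isothermal ≈ 2.89

Isothermal: P_b = P₁(V₁/V₂) = 0.11×4.87.
Adiabatic: P_a = P₁(V₁/V₂)^γ = 0.11×4.87^(1.67).
P_a/P_b = (V₁/V₂)^(γ−1) = 4.87^(0.67) = 2.888.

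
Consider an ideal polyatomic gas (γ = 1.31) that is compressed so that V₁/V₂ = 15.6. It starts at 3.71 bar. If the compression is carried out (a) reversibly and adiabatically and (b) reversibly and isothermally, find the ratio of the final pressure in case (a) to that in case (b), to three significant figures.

P_adiabatic / P_isothermal ≈ 2.34

Isothermal: P_b = P₁(V₁/V₂) = 3.71×15.6.
Adiabatic: P_a = P₁(V₁/V₂)^γ = 3.71×15.6^(1.31).
P_a/P_b = (V₁/V₂)^(γ−1) = 15.6^(0.31) = 2.344.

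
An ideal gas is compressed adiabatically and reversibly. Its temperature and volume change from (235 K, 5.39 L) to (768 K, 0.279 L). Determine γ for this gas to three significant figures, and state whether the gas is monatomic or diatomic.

γ ≈ 1.40; diatomic

TV^(γ−1) = const ⇒ γ − 1 = ln(T₂/T₁) / ln(V₁/V₂).
γ = 1 + ln(768/235) / ln(5.39/0.279) = 1.4.
γ ≈ 1.40 is close to 7/5, so the gas is diatomic.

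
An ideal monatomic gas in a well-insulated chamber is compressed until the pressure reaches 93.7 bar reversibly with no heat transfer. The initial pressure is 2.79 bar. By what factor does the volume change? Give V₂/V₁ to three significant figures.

From PV^γ = const, V₂/V₁ = (P₁/P₂)^(1/γ).
For a monatomic ideal gas γ = 5/3.
V₂/V₁ = (2.79/93.7)^(3/5) = 0.1214.

V₂/V₁ ≈ 0.121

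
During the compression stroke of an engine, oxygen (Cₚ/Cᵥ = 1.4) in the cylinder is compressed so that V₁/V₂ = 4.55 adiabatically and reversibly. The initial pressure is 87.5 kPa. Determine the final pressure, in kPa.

P₂ ≈ 730 kPa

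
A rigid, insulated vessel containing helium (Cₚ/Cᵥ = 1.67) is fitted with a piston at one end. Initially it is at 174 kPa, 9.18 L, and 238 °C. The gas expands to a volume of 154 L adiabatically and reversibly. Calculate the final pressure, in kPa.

P₂ ≈ 1.57 kPa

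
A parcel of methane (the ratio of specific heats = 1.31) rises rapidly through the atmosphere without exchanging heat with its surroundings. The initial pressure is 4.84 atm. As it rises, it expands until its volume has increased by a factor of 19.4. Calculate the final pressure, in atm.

Since PV^γ is constant along a reversible adiabat, P₂ = P₁ (V₁/V₂)^γ.
P₂ = 4.84 × (1/19.4)^(1.31) = 0.0995 atm.

P₂ ≈ 0.0995 atm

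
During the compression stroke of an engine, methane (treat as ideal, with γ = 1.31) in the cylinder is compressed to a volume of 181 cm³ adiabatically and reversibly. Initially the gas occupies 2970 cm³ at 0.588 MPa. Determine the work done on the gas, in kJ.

P₂ = P₁(V₁/V₂)^γ = 0.588×(2970/181)^(1.31) = 22.97 MPa.
For a reversible adiabat, W_by_gas = (P₁V₁ − P₂V₂)/(γ−1).
W_by = (588000×0.00297 − 2.297×10^7×0.000181) / (0.31) = -7777 J.
W_on_gas = −W_by = 7777 J.

W ≈ 7.78 kJ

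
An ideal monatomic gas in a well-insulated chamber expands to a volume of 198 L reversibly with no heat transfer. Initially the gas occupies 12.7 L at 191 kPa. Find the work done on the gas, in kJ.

γ = 5/3 for a monatomic ideal gas.
P₂ = P₁(V₁/V₂)^γ = 191×(12.7/198)^(5/3) = 1.963 kPa.
For a reversible adiabat, W_by_gas = (P₁V₁ − P₂V₂)/(γ−1).
W_by = (191000×0.0127 − 1963×0.198) / (2/3) = 3056 J.
W_on_gas = −W_by = -3056 J.

W ≈ -3.06 kJ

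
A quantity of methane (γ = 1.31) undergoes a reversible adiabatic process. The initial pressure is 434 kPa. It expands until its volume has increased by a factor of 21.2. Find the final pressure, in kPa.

P₂ ≈ 7.94 kPa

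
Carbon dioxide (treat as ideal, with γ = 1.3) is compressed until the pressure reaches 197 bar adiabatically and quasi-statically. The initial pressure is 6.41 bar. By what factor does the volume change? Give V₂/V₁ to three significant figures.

From PV^γ = const, V₂/V₁ = (P₁/P₂)^(1/γ).
V₂/V₁ = (6.41/197)^(0.769) = 0.07173.

V₂/V₁ ≈ 0.0717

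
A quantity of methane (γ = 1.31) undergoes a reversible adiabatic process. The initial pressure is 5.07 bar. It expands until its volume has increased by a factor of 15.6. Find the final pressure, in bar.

P₂ ≈ 0.139 bar

Adiabatic: P₁V₁^γ = P₂V₂^γ ⇒ P₂ = P₁ (V₁/V₂)^γ.
P₂ = 5.07 × (1/15.6)^(1.31) = 0.1387 bar.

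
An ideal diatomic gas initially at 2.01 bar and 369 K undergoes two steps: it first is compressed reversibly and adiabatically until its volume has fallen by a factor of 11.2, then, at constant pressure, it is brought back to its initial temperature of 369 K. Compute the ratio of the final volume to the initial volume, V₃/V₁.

V₃/V₁ ≈ 0.0340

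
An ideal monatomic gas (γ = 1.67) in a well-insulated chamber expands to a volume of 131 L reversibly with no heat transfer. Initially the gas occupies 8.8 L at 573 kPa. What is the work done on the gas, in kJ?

W ≈ -6.29 kJ

P₂ = P₁(V₁/V₂)^γ = 573×(8.8/131)^(1.67) = 6.304 kPa.
For a reversible adiabat, W_by_gas = (P₁V₁ − P₂V₂)/(γ−1).
W_by = (573000×0.0088 − 6304×0.131) / (0.67) = 6293 J.
W_on_gas = −W_by = -6293 J.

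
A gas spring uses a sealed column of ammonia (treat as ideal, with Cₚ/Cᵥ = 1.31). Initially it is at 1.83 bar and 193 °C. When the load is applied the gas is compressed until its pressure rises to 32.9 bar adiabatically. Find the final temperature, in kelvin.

T₂ ≈ 924 K

Along an adiabat T P^((1−γ)/γ) is constant, so T₂ = T₁ (P₂/P₁)^((γ−1)/γ).
T₁ = 193 °C = 466.1 K.
T₂ = 466.1 × (32.9/1.83)^(0.237) = 923.5 K.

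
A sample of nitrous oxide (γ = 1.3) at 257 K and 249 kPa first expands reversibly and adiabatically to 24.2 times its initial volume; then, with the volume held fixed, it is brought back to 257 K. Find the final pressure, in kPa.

P₃ ≈ 10.3 kPa

Adiabatic step (PV^γ = const): P₂ = 249×(1/24.2)^(1.3) = 3.956 kPa; T₂ = 257×(1/24.2)^(0.3) = 98.81 K.
Isochoric: P₃ = P₂(T₃/T₂) = 3.956 × (257/98.81) = 10.29 kPa.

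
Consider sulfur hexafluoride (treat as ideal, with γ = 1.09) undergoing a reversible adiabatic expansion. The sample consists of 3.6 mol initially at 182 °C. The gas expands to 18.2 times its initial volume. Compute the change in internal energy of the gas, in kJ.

ΔU ≈ -34.8 kJ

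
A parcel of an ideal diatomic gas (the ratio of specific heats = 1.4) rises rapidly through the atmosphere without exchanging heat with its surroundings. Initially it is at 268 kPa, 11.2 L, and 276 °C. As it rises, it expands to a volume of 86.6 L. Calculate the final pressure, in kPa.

Adiabatic: P₁V₁^γ = P₂V₂^γ ⇒ P₂ = P₁ (V₁/V₂)^γ.
P₂ = 268 × (11.2/86.6)^(1.4) = 15.29 kPa.

P₂ ≈ 15.3 kPa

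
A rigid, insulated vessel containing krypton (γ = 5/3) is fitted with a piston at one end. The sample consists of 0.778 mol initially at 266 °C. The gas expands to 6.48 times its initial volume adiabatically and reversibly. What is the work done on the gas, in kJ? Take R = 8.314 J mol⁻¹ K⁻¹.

Adiabatic: T₁V₁^(γ−1) = T₂V₂^(γ−1) ⇒ T₂ = T₁ (V₁/V₂)^(γ−1).
T₁ = 266 °C = 539.1 K.
T₂ = 539.1 × (1/6.48)^(2/3) = 155.1 K.
Q = 0, so ΔU = W_on_gas = nCᵥΔT with Cᵥ = R/(γ−1) = 12.47 J/(mol·K).
ΔU = 0.778 × 12.47 × (155.1 − 539.1) = -3726 J.

W ≈ -3.73 kJ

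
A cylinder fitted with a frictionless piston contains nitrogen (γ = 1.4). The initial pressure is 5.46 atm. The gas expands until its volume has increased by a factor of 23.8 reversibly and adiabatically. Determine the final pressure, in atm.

P₂ ≈ 0.0646 atm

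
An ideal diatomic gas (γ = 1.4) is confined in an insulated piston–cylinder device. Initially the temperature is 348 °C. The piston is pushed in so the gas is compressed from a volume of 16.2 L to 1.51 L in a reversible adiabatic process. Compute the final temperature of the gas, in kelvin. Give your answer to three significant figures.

T₂ ≈ 1600 K

Adiabatic: T₁V₁^(γ−1) = T₂V₂^(γ−1) ⇒ T₂ = T₁ (V₁/V₂)^(γ−1).
T₁ = 348 °C = 621.1 K.
T₂ = 621.1 × (16.2/1.51)^(0.4) = 1605 K.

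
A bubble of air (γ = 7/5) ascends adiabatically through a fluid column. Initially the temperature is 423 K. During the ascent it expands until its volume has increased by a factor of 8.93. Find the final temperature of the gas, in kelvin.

For a reversible adiabat TV^(γ−1) is constant, so T₂ = T₁ (V₁/V₂)^(γ−1).
T₂ = 423 × (1/8.93)^(2/5) = 176.2 K.

T₂ ≈ 176 K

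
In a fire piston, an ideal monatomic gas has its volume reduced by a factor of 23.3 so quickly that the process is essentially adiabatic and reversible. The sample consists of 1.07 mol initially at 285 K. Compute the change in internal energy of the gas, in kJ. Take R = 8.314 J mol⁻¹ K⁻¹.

For a reversible adiabat TV^(γ−1) is constant, so T₂ = T₁ (V₁/V₂)^(γ−1).
γ = 5/3 for a monatomic ideal gas, so γ−1 = 2/3.
T₂ = 285 × 23.3^(2/3) = 2325 K.
Q = 0, so ΔU = W_on_gas = nCᵥΔT with Cᵥ = R/(γ−1) = 12.47 J/(mol·K).
ΔU = 1.07 × 12.47 × (2325 − 285) = 27220 J.

ΔU ≈ 27.2 kJ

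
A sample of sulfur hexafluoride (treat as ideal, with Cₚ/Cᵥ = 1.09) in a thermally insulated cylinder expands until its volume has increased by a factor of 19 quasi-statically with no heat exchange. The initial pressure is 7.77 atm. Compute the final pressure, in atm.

Since PV^γ is constant along a reversible adiabat, P₂ = P₁ (V₁/V₂)^γ.
P₂ = 7.77 × (1/19)^(1.09) = 0.3137 atm.

P₂ ≈ 0.314 atm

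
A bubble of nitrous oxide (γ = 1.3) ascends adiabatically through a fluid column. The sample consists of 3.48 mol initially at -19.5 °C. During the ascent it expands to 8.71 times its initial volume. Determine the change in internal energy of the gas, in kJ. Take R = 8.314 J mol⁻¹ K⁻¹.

ΔU ≈ -11.7 kJ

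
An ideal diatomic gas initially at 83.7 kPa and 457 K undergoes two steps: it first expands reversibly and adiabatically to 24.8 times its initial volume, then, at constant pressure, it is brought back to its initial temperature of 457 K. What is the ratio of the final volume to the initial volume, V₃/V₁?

V₃/V₁ ≈ 89.6

For a diatomic ideal gas γ = 7/5.
Adiabatic step: V₂/V₁ = 24.8; T₂ = T₁·(1/24.8)^(2/5) = 126.5 K.
Isobaric step: V₃/V₂ = T₃/T₂ = 457/126.5.
V₃/V₁ = (V₂/V₁)(V₃/V₂) = 24.8 × (457/126.5) = 89.58.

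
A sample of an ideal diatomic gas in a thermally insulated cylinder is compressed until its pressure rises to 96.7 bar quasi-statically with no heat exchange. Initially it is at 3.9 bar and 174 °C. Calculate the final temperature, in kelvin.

T₂ ≈ 1120 K

Along an adiabat T P^((1−γ)/γ) is constant, so T₂ = T₁ (P₂/P₁)^((γ−1)/γ).
For a diatomic ideal gas γ = 7/5, so (γ−1)/γ = 2/7.
T₁ = 174 °C = 447.1 K.
T₂ = 447.1 × (96.7/3.9)^(2/7) = 1119 K.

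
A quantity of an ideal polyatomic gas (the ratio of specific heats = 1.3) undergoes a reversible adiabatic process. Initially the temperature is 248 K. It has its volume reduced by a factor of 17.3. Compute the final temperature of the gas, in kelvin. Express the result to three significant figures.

T₂ ≈ 583 K

Adiabatic: T₁V₁^(γ−1) = T₂V₂^(γ−1) ⇒ T₂ = T₁ (V₁/V₂)^(γ−1).
T₂ = 248 × 17.3^(0.3) = 583.3 K.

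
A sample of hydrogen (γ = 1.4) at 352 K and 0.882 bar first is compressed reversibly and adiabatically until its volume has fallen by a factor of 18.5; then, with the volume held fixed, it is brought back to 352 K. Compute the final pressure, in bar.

P₃ ≈ 16.3 bar

Adiabatic step (PV^γ = const): P₂ = 0.882×18.5^(1.4) = 52.42 bar; T₂ = 352×18.5^(0.4) = 1131 K.
Isochoric: P₃ = P₂(T₃/T₂) = 52.42 × (352/1131) = 16.32 bar.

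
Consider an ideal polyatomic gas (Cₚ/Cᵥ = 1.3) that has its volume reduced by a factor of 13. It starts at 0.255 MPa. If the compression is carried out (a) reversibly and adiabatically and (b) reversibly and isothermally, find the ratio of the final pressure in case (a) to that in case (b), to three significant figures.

P_adiabatic / P_isothermal ≈ 2.16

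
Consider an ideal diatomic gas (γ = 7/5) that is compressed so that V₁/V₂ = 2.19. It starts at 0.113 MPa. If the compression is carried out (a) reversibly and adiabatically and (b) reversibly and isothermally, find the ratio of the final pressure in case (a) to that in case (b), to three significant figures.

Isothermal: P_b = P₁(V₁/V₂) = 0.113×2.19.
Adiabatic: P_a = P₁(V₁/V₂)^γ = 0.113×2.19^(7/5).
P_a/P_b = (V₁/V₂)^(γ−1) = 2.19^(2/5) = 1.368.

P_adiabatic / P_isothermal ≈ 1.37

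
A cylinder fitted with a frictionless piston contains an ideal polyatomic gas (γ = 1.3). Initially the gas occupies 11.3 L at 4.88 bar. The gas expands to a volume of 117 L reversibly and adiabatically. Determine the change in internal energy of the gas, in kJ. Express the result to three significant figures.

ΔU ≈ -9.26 kJ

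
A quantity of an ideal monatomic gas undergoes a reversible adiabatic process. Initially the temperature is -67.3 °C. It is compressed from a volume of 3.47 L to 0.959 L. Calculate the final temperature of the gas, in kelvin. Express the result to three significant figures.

Adiabatic: T₁V₁^(γ−1) = T₂V₂^(γ−1) ⇒ T₂ = T₁ (V₁/V₂)^(γ−1).
For a monatomic ideal gas γ = 5/3, so γ−1 = 2/3.
T₁ = -67.3 °C = 205.8 K.
T₂ = 205.8 × (3.47/0.959)^(2/3) = 485.2 K.

T₂ ≈ 485 K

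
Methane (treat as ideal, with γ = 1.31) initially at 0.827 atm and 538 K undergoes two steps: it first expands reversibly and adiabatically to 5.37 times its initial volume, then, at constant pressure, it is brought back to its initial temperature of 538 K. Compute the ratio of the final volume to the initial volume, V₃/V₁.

Adiabatic step: V₂/V₁ = 5.37; T₂ = T₁·(1/5.37)^(0.31) = 319.5 K.
Isobaric step: V₃/V₂ = T₃/T₂ = 538/319.5.
V₃/V₁ = (V₂/V₁)(V₃/V₂) = 5.37 × (538/319.5) = 9.042.

V₃/V₁ ≈ 9.04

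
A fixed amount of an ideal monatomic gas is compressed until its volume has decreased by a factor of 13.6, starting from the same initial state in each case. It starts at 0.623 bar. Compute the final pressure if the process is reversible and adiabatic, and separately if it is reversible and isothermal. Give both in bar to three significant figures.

adiabatic: 48.3 bar; isothermal: 8.47 bar

For a monatomic ideal gas γ = 5/3.
Isothermal: P₂ = P₁(V₁/V₂) = 0.623×13.6 = 8.473 bar.
Adiabatic: P₂ = P₁(V₁/V₂)^γ = 0.623×13.6^(5/3) = 48.27 bar.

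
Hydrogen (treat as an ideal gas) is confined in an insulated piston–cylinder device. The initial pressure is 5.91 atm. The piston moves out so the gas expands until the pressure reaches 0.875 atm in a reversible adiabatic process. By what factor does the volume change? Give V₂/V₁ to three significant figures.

V₂/V₁ ≈ 3.91

From PV^γ = const, V₂/V₁ = (P₁/P₂)^(1/γ).
For a diatomic ideal gas γ = 7/5.
V₂/V₁ = (5.91/0.875)^(5/7) = 3.913.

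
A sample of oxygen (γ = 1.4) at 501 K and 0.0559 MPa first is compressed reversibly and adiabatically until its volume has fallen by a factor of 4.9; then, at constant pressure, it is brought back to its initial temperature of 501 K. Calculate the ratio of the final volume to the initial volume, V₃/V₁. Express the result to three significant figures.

Adiabatic step: V₂/V₁ = 0.2041; T₂ = T₁·4.9^(0.4) = 946.1 K.
Isobaric step: V₃/V₂ = T₃/T₂ = 501/946.1.
V₃/V₁ = (V₂/V₁)(V₃/V₂) = 0.2041 × (501/946.1) = 0.1081.

V₃/V₁ ≈ 0.108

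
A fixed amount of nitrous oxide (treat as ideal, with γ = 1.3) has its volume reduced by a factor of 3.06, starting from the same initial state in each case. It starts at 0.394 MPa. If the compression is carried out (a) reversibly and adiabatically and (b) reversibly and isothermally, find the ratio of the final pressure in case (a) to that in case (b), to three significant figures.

P_adiabatic / P_isothermal ≈ 1.40

Isothermal: P_b = P₁(V₁/V₂) = 0.394×3.06.
Adiabatic: P_a = P₁(V₁/V₂)^γ = 0.394×3.06^(1.3).
P_a/P_b = (V₁/V₂)^(γ−1) = 3.06^(0.3) = 1.399.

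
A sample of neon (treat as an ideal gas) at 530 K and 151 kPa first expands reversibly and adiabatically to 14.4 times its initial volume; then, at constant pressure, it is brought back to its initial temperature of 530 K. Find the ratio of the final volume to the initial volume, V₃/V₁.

V₃/V₁ ≈ 85.2

For a monatomic ideal gas γ = 5/3.
Adiabatic step: V₂/V₁ = 14.4; T₂ = T₁·(1/14.4)^(2/3) = 89.54 K.
Isobaric step: V₃/V₂ = T₃/T₂ = 530/89.54.
V₃/V₁ = (V₂/V₁)(V₃/V₂) = 14.4 × (530/89.54) = 85.23.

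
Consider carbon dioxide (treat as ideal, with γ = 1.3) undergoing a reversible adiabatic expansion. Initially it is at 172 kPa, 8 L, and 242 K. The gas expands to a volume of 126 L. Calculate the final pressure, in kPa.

Adiabatic: P₁V₁^γ = P₂V₂^γ ⇒ P₂ = P₁ (V₁/V₂)^γ.
P₂ = 172 × (8/126)^(1.3) = 4.776 kPa.

P₂ ≈ 4.78 kPa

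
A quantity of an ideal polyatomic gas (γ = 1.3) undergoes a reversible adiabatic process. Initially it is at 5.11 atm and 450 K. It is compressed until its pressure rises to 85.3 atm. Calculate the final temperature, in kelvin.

Adiabatic: T₂/T₁ = (P₂/P₁)^((γ−1)/γ).
T₂ = 450 × (85.3/5.11)^(0.231) = 861.7 K.

T₂ ≈ 862 K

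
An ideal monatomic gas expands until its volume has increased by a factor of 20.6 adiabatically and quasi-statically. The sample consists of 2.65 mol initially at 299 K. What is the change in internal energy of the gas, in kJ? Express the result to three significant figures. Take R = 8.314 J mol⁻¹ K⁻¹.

ΔU ≈ -8.57 kJ

For a reversible adiabat TV^(γ−1) is constant, so T₂ = T₁ (V₁/V₂)^(γ−1).
γ = 5/3 for a monatomic ideal gas, so γ−1 = 2/3.
T₂ = 299 × (1/20.6)^(2/3) = 39.79 K.
Q = 0, so ΔU = W_on_gas = nCᵥΔT with Cᵥ = R/(γ−1) = 12.47 J/(mol·K).
ΔU = 2.65 × 12.47 × (39.79 − 299) = -8566 J.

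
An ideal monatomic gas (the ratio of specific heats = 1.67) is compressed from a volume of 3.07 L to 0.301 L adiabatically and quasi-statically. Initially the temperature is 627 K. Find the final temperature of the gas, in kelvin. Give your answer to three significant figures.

Adiabatic: T₁V₁^(γ−1) = T₂V₂^(γ−1) ⇒ T₂ = T₁ (V₁/V₂)^(γ−1).
T₂ = 627 × (3.07/0.301)^(0.67) = 2972 K.

T₂ ≈ 2970 K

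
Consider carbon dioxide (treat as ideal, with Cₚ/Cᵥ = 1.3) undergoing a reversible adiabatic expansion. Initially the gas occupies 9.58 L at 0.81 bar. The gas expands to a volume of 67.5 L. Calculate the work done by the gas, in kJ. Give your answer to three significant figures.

W ≈ 1.15 kJ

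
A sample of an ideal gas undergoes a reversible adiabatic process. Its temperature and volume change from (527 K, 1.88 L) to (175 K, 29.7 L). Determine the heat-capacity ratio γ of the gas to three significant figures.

γ ≈ 1.40

TV^(γ−1) = const ⇒ γ − 1 = ln(T₂/T₁) / ln(V₁/V₂).
γ = 1 + ln(175/527) / ln(1.88/29.7) = 1.399.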